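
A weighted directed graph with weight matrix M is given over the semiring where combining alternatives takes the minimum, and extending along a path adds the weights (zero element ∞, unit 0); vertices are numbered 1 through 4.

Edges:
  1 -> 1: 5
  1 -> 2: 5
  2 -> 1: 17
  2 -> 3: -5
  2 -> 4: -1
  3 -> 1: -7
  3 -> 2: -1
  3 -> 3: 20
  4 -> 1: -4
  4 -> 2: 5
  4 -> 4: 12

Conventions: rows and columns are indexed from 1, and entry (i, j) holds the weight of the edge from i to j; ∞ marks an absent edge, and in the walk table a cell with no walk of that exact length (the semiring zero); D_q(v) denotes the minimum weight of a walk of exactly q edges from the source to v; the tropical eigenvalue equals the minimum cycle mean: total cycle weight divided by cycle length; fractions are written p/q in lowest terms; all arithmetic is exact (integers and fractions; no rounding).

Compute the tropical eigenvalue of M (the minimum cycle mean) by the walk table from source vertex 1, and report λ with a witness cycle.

q=0: [0, ∞, ∞, ∞]
q=1: [5, 5, ∞, ∞]
q=2: [10, 10, 0, 4]
q=3: [-7, -1, 5, 9]
q=4: [-2, -2, -6, -2]
Optimal cycle mean attained by: cycle 2->3->2, total (-5) + (-1), length 2.
Answer: λ = -3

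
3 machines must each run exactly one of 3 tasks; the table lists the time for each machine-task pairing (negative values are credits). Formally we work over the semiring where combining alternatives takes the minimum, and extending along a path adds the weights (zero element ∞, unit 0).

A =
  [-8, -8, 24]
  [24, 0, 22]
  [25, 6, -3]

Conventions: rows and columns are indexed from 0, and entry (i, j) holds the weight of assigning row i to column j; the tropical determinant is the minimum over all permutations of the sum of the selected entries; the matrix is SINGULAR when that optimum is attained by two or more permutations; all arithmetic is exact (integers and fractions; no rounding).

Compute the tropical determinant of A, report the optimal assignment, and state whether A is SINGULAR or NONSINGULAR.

σ = (0, 1, 2): (-8) + 0 + (-3) = -11
σ = (0, 2, 1): (-8) + 22 + 6 = 20
σ = (1, 0, 2): (-8) + 24 + (-3) = 13
σ = (1, 2, 0): (-8) + 22 + 25 = 39
σ = (2, 0, 1): 24 + 24 + 6 = 54
σ = (2, 1, 0): 24 + 0 + 25 = 49
Optimal value attained by: σ = (0, 1, 2).
Answer: det⊕(A) = -11; verdict: NONSINGULAR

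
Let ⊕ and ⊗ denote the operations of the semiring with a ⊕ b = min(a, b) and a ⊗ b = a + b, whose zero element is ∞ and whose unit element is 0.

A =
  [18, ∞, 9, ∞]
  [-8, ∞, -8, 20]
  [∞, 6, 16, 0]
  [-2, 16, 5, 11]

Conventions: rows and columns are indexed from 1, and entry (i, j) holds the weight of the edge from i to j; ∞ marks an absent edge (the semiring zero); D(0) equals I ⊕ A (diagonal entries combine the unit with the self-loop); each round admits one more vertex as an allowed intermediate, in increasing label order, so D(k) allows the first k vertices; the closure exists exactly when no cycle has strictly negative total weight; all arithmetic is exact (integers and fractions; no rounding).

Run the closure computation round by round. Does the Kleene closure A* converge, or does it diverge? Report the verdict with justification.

D(0):
  [0, ∞, 9, ∞]
  [-8, 0, -8, 20]
  [∞, 6, 0, 0]
  [-2, 16, 5, 0]
D(1):
  [0, ∞, 9, ∞]
  [-8, 0, -8, 20]
  [∞, 6, 0, 0]
  [-2, 16, 5, 0]
Detection: at round 2, diagonal entry (3, 3) turns strictly negative.
Key observation: the cycle 3->2->3 has total weight 6 + (-8), which is strictly negative.
Answer: DIVERGES — negative cycle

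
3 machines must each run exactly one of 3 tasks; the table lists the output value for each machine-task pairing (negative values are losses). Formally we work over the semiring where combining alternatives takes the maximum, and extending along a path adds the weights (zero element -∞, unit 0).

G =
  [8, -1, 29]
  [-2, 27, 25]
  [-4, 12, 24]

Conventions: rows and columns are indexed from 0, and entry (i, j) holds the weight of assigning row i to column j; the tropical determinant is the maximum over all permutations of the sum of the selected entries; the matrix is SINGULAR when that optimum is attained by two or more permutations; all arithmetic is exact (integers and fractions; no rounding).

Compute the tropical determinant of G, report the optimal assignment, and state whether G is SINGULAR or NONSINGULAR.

σ = (0, 1, 2): 8 + 27 + 24 = 59
σ = (0, 2, 1): 8 + 25 + 12 = 45
σ = (1, 0, 2): (-1) + (-2) + 24 = 21
σ = (1, 2, 0): (-1) + 25 + (-4) = 20
σ = (2, 0, 1): 29 + (-2) + 12 = 39
σ = (2, 1, 0): 29 + 27 + (-4) = 52
Optimal value attained by: σ = (0, 1, 2).
Answer: det⊕(G) = 59; verdict: NONSINGULAR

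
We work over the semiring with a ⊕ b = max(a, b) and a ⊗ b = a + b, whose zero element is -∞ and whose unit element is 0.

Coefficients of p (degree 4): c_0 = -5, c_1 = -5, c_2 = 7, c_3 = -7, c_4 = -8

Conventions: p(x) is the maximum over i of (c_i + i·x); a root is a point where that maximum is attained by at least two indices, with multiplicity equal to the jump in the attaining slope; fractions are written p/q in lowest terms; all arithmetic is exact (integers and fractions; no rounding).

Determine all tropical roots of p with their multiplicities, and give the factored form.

hull edge (i=0, c=-5) to (i=2, c=7): slope 6, span 2
hull edge (i=2, c=7) to (i=4, c=-8): slope -15/2, span 2
Factored form: p(x) = -8 ⊗ (x ⊕ (-6)) ⊗ (x ⊕ (-6)) ⊗ (x ⊕ 15/2) ⊗ (x ⊕ 15/2)
Answer: roots = -6 (mult 2), 15/2 (mult 2)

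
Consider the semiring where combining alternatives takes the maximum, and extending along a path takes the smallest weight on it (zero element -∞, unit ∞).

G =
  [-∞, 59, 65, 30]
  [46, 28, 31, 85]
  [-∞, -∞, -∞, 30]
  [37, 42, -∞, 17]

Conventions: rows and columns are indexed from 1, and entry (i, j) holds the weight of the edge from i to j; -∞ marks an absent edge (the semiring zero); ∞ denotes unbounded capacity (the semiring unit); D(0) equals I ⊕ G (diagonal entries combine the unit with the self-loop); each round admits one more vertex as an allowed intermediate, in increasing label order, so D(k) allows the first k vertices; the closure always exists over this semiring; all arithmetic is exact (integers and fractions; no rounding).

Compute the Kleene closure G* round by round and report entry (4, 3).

D(0):
  [∞, 59, 65, 30]
  [46, ∞, 31, 85]
  [-∞, -∞, ∞, 30]
  [37, 42, -∞, ∞]
D(1):
  [∞, 59, 65, 30]
  [46, ∞, 46, 85]
  [-∞, -∞, ∞, 30]
  [37, 42, 37, ∞]
D(2):
  [∞, 59, 65, 59]
  [46, ∞, 46, 85]
  [-∞, -∞, ∞, 30]
  [42, 42, 42, ∞]
D(3):
  [∞, 59, 65, 59]
  [46, ∞, 46, 85]
  [-∞, -∞, ∞, 30]
  [42, 42, 42, ∞]
D(4):
  [∞, 59, 65, 59]
  [46, ∞, 46, 85]
  [30, 30, ∞, 30]
  [42, 42, 42, ∞]
Answer: G*[4][3] = 42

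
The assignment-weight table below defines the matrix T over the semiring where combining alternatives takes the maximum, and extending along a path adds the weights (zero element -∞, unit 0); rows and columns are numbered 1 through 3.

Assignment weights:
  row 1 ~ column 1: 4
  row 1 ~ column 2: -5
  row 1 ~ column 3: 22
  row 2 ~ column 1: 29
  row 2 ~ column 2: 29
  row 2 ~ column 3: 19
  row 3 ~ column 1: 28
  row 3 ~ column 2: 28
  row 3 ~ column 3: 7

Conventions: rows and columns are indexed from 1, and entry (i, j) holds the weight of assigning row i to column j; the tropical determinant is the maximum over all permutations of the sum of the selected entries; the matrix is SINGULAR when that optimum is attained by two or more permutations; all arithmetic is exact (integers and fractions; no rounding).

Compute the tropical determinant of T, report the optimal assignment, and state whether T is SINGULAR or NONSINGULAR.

σ = (1, 2, 3): 4 + 29 + 7 = 40
σ = (1, 3, 2): 4 + 19 + 28 = 51
σ = (2, 1, 3): (-5) + 29 + 7 = 31
σ = (2, 3, 1): (-5) + 19 + 28 = 42
σ = (3, 1, 2): 22 + 29 + 28 = 79
σ = (3, 2, 1): 22 + 29 + 28 = 79
Optimal value attained by: σ = (3, 1, 2).
Answer: det⊕(T) = 79; verdict: SINGULAR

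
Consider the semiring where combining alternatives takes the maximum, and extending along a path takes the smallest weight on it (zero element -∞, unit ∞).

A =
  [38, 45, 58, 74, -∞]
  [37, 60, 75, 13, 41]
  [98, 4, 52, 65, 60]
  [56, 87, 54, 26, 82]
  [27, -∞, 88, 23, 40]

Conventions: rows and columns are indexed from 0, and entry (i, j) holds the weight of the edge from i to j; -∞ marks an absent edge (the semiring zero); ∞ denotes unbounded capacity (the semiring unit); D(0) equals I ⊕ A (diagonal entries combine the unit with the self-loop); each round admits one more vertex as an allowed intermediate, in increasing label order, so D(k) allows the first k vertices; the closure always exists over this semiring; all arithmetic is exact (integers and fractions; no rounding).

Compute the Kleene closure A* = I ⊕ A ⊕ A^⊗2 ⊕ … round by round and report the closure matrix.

D(0):
  [∞, 45, 58, 74, -∞]
  [37, ∞, 75, 13, 41]
  [98, 4, ∞, 65, 60]
  [56, 87, 54, ∞, 82]
  [27, -∞, 88, 23, ∞]
D(1):
  [∞, 45, 58, 74, -∞]
  [37, ∞, 75, 37, 41]
  [98, 45, ∞, 74, 60]
  [56, 87, 56, ∞, 82]
  [27, 27, 88, 27, ∞]
D(2):
  [∞, 45, 58, 74, 41]
  [37, ∞, 75, 37, 41]
  [98, 45, ∞, 74, 60]
  [56, 87, 75, ∞, 82]
  [27, 27, 88, 27, ∞]
D(3):
  [∞, 45, 58, 74, 58]
  [75, ∞, 75, 74, 60]
  [98, 45, ∞, 74, 60]
  [75, 87, 75, ∞, 82]
  [88, 45, 88, 74, ∞]
D(4):
  [∞, 74, 74, 74, 74]
  [75, ∞, 75, 74, 74]
  [98, 74, ∞, 74, 74]
  [75, 87, 75, ∞, 82]
  [88, 74, 88, 74, ∞]
D(5):
  [∞, 74, 74, 74, 74]
  [75, ∞, 75, 74, 74]
  [98, 74, ∞, 74, 74]
  [82, 87, 82, ∞, 82]
  [88, 74, 88, 74, ∞]
Answer: A* = [[∞, 74, 74, 74, 74], [75, ∞, 75, 74, 74], [98, 74, ∞, 74, 74], [82, 87, 82, ∞, 82], [88, 74, 88, 74, ∞]]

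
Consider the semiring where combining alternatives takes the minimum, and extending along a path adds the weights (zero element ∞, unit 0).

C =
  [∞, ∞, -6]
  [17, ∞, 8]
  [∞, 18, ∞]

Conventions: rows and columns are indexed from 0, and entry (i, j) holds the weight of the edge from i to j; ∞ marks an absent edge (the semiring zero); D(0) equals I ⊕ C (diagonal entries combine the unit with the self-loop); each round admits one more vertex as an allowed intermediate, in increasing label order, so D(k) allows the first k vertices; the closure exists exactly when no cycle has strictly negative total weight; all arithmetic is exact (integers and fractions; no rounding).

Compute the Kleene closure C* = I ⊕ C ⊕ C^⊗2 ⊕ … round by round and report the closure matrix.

D(0):
  [0, ∞, -6]
  [17, 0, 8]
  [∞, 18, 0]
D(1):
  [0, ∞, -6]
  [17, 0, 8]
  [∞, 18, 0]
D(2):
  [0, ∞, -6]
  [17, 0, 8]
  [35, 18, 0]
D(3):
  [0, 12, -6]
  [17, 0, 8]
  [35, 18, 0]
Answer: C* = [[0, 12, -6], [17, 0, 8], [35, 18, 0]]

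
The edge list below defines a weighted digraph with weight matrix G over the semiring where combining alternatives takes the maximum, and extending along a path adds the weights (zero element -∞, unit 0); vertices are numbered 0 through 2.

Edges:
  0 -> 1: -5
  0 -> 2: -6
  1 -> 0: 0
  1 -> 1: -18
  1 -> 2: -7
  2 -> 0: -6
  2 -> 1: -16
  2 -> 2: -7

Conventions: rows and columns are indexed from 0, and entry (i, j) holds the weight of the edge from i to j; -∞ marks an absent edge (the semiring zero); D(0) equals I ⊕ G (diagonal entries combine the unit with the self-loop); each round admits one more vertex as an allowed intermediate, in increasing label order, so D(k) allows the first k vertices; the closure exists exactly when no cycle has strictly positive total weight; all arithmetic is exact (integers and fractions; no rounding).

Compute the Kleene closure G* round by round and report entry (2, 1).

D(0):
  [0, -5, -6]
  [0, 0, -7]
  [-6, -16, 0]
D(1):
  [0, -5, -6]
  [0, 0, -6]
  [-6, -11, 0]
D(2):
  [0, -5, -6]
  [0, 0, -6]
  [-6, -11, 0]
D(3):
  [0, -5, -6]
  [0, 0, -6]
  [-6, -11, 0]
Answer: G*[2][1] = -11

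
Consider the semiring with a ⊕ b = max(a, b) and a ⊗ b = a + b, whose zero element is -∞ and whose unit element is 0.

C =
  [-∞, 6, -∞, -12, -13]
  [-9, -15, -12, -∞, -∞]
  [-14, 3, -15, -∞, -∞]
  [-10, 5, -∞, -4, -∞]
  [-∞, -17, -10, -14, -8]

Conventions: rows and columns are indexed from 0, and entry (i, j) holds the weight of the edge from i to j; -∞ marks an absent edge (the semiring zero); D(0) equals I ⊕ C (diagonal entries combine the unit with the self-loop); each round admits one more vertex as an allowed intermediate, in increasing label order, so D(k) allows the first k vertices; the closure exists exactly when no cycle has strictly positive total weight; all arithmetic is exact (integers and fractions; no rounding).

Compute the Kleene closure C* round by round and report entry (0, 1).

D(0):
  [0, 6, -∞, -12, -13]
  [-9, 0, -12, -∞, -∞]
  [-14, 3, 0, -∞, -∞]
  [-10, 5, -∞, 0, -∞]
  [-∞, -17, -10, -14, 0]
D(1):
  [0, 6, -∞, -12, -13]
  [-9, 0, -12, -21, -22]
  [-14, 3, 0, -26, -27]
  [-10, 5, -∞, 0, -23]
  [-∞, -17, -10, -14, 0]
D(2):
  [0, 6, -6, -12, -13]
  [-9, 0, -12, -21, -22]
  [-6, 3, 0, -18, -19]
  [-4, 5, -7, 0, -17]
  [-26, -17, -10, -14, 0]
D(3):
  [0, 6, -6, -12, -13]
  [-9, 0, -12, -21, -22]
  [-6, 3, 0, -18, -19]
  [-4, 5, -7, 0, -17]
  [-16, -7, -10, -14, 0]
D(4):
  [0, 6, -6, -12, -13]
  [-9, 0, -12, -21, -22]
  [-6, 3, 0, -18, -19]
  [-4, 5, -7, 0, -17]
  [-16, -7, -10, -14, 0]
D(5):
  [0, 6, -6, -12, -13]
  [-9, 0, -12, -21, -22]
  [-6, 3, 0, -18, -19]
  [-4, 5, -7, 0, -17]
  [-16, -7, -10, -14, 0]
Answer: C*[0][1] = 6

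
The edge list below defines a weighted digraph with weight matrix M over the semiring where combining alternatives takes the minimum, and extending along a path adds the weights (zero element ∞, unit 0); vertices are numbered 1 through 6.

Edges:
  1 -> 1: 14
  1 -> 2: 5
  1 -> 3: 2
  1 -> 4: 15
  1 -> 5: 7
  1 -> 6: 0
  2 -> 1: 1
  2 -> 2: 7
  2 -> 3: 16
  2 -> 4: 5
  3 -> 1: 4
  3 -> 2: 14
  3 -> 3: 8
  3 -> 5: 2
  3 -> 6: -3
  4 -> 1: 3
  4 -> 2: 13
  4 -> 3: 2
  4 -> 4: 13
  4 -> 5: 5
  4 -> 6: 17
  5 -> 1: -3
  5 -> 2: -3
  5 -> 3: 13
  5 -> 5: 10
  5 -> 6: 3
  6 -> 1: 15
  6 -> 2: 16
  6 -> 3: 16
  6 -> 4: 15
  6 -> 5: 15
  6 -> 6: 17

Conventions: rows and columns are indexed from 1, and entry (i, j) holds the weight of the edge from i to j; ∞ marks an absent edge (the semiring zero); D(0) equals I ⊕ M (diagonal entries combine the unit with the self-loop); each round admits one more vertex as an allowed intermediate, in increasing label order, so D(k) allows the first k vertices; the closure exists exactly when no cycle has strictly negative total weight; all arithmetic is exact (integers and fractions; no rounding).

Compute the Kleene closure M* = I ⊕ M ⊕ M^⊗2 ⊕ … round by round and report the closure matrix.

D(0):
  [0, 5, 2, 15, 7, 0]
  [1, 0, 16, 5, ∞, ∞]
  [4, 14, 0, ∞, 2, -3]
  [3, 13, 2, 0, 5, 17]
  [-3, -3, 13, ∞, 0, 3]
  [15, 16, 16, 15, 15, 0]
D(1):
  [0, 5, 2, 15, 7, 0]
  [1, 0, 3, 5, 8, 1]
  [4, 9, 0, 19, 2, -3]
  [3, 8, 2, 0, 5, 3]
  [-3, -3, -1, 12, 0, -3]
  [15, 16, 16, 15, 15, 0]
D(2):
  [0, 5, 2, 10, 7, 0]
  [1, 0, 3, 5, 8, 1]
  [4, 9, 0, 14, 2, -3]
  [3, 8, 2, 0, 5, 3]
  [-3, -3, -1, 2, 0, -3]
  [15, 16, 16, 15, 15, 0]
D(3):
  [0, 5, 2, 10, 4, -1]
  [1, 0, 3, 5, 5, 0]
  [4, 9, 0, 14, 2, -3]
  [3, 8, 2, 0, 4, -1]
  [-3, -3, -1, 2, 0, -4]
  [15, 16, 16, 15, 15, 0]
D(4):
  [0, 5, 2, 10, 4, -1]
  [1, 0, 3, 5, 5, 0]
  [4, 9, 0, 14, 2, -3]
  [3, 8, 2, 0, 4, -1]
  [-3, -3, -1, 2, 0, -4]
  [15, 16, 16, 15, 15, 0]
D(5):
  [0, 1, 2, 6, 4, -1]
  [1, 0, 3, 5, 5, 0]
  [-1, -1, 0, 4, 2, -3]
  [1, 1, 2, 0, 4, -1]
  [-3, -3, -1, 2, 0, -4]
  [12, 12, 14, 15, 15, 0]
D(6):
  [0, 1, 2, 6, 4, -1]
  [1, 0, 3, 5, 5, 0]
  [-1, -1, 0, 4, 2, -3]
  [1, 1, 2, 0, 4, -1]
  [-3, -3, -1, 2, 0, -4]
  [12, 12, 14, 15, 15, 0]
Answer: M* = [[0, 1, 2, 6, 4, -1], [1, 0, 3, 5, 5, 0], [-1, -1, 0, 4, 2, -3], [1, 1, 2, 0, 4, -1], [-3, -3, -1, 2, 0, -4], [12, 12, 14, 15, 15, 0]]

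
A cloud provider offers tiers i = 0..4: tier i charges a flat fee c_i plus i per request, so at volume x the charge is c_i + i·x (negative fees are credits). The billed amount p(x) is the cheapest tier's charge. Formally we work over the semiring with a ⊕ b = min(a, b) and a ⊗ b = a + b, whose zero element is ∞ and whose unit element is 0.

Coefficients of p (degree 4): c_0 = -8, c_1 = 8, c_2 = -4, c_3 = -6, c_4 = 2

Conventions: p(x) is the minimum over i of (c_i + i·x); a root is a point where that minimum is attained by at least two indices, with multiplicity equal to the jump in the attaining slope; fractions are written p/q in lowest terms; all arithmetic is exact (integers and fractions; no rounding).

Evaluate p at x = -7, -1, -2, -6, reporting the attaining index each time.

p(-7) = min(-8+0·(-7)=-8, 8+1·(-7)=1, -4+2·(-7)=-18, -6+3·(-7)=-27, 2+4·(-7)=-26) = -27 (attained by i=3)
p(-1) = min(-8+0·(-1)=-8, 8+1·(-1)=7, -4+2·(-1)=-6, -6+3·(-1)=-9, 2+4·(-1)=-2) = -9 (attained by i=3)
p(-2) = min(-8+0·(-2)=-8, 8+1·(-2)=6, -4+2·(-2)=-8, -6+3·(-2)=-12, 2+4·(-2)=-6) = -12 (attained by i=3)
p(-6) = min(-8+0·(-6)=-8, 8+1·(-6)=2, -4+2·(-6)=-16, -6+3·(-6)=-24, 2+4·(-6)=-22) = -24 (attained by i=3)
Answer: p(-7) = -27; p(-1) = -9; p(-2) = -12; p(-6) = -24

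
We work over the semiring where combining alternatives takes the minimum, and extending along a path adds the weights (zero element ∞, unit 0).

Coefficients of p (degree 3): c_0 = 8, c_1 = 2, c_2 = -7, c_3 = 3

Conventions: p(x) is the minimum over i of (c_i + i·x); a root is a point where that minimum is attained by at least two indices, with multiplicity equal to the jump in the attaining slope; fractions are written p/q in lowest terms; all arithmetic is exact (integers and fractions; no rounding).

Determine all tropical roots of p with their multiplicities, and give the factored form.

hull edge (i=0, c=8) to (i=2, c=-7): slope -15/2, span 2
hull edge (i=2, c=-7) to (i=3, c=3): slope 10, span 1
Factored form: p(x) = 3 ⊗ (x ⊕ (-10)) ⊗ (x ⊕ 15/2) ⊗ (x ⊕ 15/2)
Answer: roots = -10 (mult 1), 15/2 (mult 2)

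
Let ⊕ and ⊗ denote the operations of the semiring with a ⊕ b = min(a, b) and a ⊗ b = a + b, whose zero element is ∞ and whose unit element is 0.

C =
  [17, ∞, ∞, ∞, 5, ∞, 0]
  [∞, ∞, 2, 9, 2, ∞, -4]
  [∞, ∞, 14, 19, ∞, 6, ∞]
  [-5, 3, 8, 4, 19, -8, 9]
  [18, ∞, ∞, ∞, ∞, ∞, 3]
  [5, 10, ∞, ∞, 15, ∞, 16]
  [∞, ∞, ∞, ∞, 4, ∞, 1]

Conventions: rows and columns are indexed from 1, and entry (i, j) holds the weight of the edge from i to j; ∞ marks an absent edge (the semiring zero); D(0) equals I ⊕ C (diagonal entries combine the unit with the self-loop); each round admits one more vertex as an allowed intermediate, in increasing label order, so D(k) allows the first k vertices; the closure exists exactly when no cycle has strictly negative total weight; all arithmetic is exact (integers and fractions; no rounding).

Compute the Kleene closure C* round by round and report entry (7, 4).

D(0):
  [0, ∞, ∞, ∞, 5, ∞, 0]
  [∞, 0, 2, 9, 2, ∞, -4]
  [∞, ∞, 0, 19, ∞, 6, ∞]
  [-5, 3, 8, 0, 19, -8, 9]
  [18, ∞, ∞, ∞, 0, ∞, 3]
  [5, 10, ∞, ∞, 15, 0, 16]
  [∞, ∞, ∞, ∞, 4, ∞, 0]
D(1):
  [0, ∞, ∞, ∞, 5, ∞, 0]
  [∞, 0, 2, 9, 2, ∞, -4]
  [∞, ∞, 0, 19, ∞, 6, ∞]
  [-5, 3, 8, 0, 0, -8, -5]
  [18, ∞, ∞, ∞, 0, ∞, 3]
  [5, 10, ∞, ∞, 10, 0, 5]
  [∞, ∞, ∞, ∞, 4, ∞, 0]
D(2):
  [0, ∞, ∞, ∞, 5, ∞, 0]
  [∞, 0, 2, 9, 2, ∞, -4]
  [∞, ∞, 0, 19, ∞, 6, ∞]
  [-5, 3, 5, 0, 0, -8, -5]
  [18, ∞, ∞, ∞, 0, ∞, 3]
  [5, 10, 12, 19, 10, 0, 5]
  [∞, ∞, ∞, ∞, 4, ∞, 0]
D(3):
  [0, ∞, ∞, ∞, 5, ∞, 0]
  [∞, 0, 2, 9, 2, 8, -4]
  [∞, ∞, 0, 19, ∞, 6, ∞]
  [-5, 3, 5, 0, 0, -8, -5]
  [18, ∞, ∞, ∞, 0, ∞, 3]
  [5, 10, 12, 19, 10, 0, 5]
  [∞, ∞, ∞, ∞, 4, ∞, 0]
D(4):
  [0, ∞, ∞, ∞, 5, ∞, 0]
  [4, 0, 2, 9, 2, 1, -4]
  [14, 22, 0, 19, 19, 6, 14]
  [-5, 3, 5, 0, 0, -8, -5]
  [18, ∞, ∞, ∞, 0, ∞, 3]
  [5, 10, 12, 19, 10, 0, 5]
  [∞, ∞, ∞, ∞, 4, ∞, 0]
D(5):
  [0, ∞, ∞, ∞, 5, ∞, 0]
  [4, 0, 2, 9, 2, 1, -4]
  [14, 22, 0, 19, 19, 6, 14]
  [-5, 3, 5, 0, 0, -8, -5]
  [18, ∞, ∞, ∞, 0, ∞, 3]
  [5, 10, 12, 19, 10, 0, 5]
  [22, ∞, ∞, ∞, 4, ∞, 0]
D(6):
  [0, ∞, ∞, ∞, 5, ∞, 0]
  [4, 0, 2, 9, 2, 1, -4]
  [11, 16, 0, 19, 16, 6, 11]
  [-5, 2, 4, 0, 0, -8, -5]
  [18, ∞, ∞, ∞, 0, ∞, 3]
  [5, 10, 12, 19, 10, 0, 5]
  [22, ∞, ∞, ∞, 4, ∞, 0]
D(7):
  [0, ∞, ∞, ∞, 4, ∞, 0]
  [4, 0, 2, 9, 0, 1, -4]
  [11, 16, 0, 19, 15, 6, 11]
  [-5, 2, 4, 0, -1, -8, -5]
  [18, ∞, ∞, ∞, 0, ∞, 3]
  [5, 10, 12, 19, 9, 0, 5]
  [22, ∞, ∞, ∞, 4, ∞, 0]
Answer: C*[7][4] = ∞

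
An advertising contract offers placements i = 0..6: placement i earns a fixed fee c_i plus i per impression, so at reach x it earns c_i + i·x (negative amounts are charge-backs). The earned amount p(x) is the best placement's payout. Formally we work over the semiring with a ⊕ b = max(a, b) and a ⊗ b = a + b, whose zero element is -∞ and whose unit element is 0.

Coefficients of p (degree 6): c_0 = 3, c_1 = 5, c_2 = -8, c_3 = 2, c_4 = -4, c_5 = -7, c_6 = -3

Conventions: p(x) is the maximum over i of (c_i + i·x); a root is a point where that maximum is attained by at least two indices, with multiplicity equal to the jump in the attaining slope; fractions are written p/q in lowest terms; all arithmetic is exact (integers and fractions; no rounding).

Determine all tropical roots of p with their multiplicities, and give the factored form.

hull edge (i=0, c=3) to (i=1, c=5): slope 2, span 1
hull edge (i=1, c=5) to (i=3, c=2): slope -3/2, span 2
hull edge (i=3, c=2) to (i=6, c=-3): slope -5/3, span 3
Factored form: p(x) = -3 ⊗ (x ⊕ (-2)) ⊗ (x ⊕ 3/2) ⊗ (x ⊕ 3/2) ⊗ (x ⊕ 5/3) ⊗ (x ⊕ 5/3) ⊗ (x ⊕ 5/3)
Answer: roots = -2 (mult 1), 3/2 (mult 2), 5/3 (mult 3)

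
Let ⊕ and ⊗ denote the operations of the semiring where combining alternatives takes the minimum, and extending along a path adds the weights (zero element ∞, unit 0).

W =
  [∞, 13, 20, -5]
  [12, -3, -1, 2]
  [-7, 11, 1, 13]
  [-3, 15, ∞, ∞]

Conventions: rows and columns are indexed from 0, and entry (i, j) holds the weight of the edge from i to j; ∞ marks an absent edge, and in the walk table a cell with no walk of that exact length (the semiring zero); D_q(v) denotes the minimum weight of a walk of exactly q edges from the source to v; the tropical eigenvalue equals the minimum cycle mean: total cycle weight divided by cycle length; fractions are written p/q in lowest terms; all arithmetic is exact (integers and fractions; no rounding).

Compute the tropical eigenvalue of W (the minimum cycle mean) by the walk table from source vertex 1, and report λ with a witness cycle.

q=0: [∞, 0, ∞, ∞]
q=1: [12, -3, -1, 2]
q=2: [-8, -6, -4, -1]
q=3: [-11, -9, -7, -13]
q=4: [-16, -12, -10, -16]
Optimal cycle mean attained by: cycle 0->3->0, total (-5) + (-3), length 2.
Answer: λ = -4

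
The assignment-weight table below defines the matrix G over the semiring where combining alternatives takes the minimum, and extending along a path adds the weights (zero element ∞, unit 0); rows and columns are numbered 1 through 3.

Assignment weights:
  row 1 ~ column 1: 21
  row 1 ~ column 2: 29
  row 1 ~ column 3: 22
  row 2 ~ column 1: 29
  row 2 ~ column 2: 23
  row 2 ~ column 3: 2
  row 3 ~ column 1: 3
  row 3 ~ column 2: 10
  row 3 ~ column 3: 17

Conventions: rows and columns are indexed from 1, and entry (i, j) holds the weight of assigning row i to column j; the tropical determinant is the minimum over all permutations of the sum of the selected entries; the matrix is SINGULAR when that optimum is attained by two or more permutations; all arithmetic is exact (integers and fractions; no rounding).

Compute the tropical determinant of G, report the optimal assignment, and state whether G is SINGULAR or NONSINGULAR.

σ = (1, 2, 3): 21 + 23 + 17 = 61
σ = (1, 3, 2): 21 + 2 + 10 = 33
σ = (2, 1, 3): 29 + 29 + 17 = 75
σ = (2, 3, 1): 29 + 2 + 3 = 34
σ = (3, 1, 2): 22 + 29 + 10 = 61
σ = (3, 2, 1): 22 + 23 + 3 = 48
Optimal value attained by: σ = (1, 3, 2).
Answer: det⊕(G) = 33; verdict: NONSINGULAR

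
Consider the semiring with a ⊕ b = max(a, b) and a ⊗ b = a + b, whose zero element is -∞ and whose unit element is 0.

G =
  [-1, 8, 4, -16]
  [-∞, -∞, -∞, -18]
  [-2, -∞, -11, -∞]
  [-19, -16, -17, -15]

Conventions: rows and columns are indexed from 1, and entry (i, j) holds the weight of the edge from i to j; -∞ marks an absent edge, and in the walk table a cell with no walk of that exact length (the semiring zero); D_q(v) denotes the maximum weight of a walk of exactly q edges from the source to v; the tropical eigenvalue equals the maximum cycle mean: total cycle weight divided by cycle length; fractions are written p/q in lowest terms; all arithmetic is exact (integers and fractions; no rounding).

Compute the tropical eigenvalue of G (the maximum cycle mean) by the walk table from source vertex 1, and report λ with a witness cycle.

q=0: [0, -∞, -∞, -∞]
q=1: [-1, 8, 4, -16]
q=2: [2, 7, 3, -10]
q=3: [1, 10, 6, -11]
q=4: [4, 9, 5, -8]
Optimal cycle mean attained by: cycle 1->3->1, total 4 + (-2), length 2.
Answer: λ = 1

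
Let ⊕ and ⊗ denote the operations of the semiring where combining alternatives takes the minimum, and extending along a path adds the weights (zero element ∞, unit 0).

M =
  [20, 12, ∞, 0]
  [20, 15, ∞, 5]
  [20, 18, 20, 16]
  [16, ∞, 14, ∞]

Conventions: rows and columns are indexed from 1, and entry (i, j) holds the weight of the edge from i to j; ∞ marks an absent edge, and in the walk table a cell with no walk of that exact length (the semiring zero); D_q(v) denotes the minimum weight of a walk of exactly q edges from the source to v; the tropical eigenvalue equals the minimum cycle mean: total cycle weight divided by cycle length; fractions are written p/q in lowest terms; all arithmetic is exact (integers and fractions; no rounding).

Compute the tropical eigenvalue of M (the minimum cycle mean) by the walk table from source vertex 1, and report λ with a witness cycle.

q=0: [0, ∞, ∞, ∞]
q=1: [20, 12, ∞, 0]
q=2: [16, 27, 14, 17]
q=3: [33, 28, 31, 16]
q=4: [32, 43, 30, 33]
Optimal cycle mean attained by: cycle 1->4->1, total 0 + 16, length 2.
Answer: λ = 8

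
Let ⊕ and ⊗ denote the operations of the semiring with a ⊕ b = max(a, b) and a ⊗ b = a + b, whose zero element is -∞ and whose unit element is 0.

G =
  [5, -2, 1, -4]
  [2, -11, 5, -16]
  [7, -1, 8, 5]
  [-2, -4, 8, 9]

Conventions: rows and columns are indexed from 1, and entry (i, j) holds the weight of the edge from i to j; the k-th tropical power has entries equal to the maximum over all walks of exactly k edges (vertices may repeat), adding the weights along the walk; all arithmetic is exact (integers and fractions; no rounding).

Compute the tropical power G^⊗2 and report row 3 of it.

G^⊗2:
  [10, 3, 9, 6]
  [12, 4, 13, 10]
  [15, 7, 16, 14]
  [15, 7, 17, 18]
Answer: row 3 of G^⊗2 = [15, 7, 16, 14]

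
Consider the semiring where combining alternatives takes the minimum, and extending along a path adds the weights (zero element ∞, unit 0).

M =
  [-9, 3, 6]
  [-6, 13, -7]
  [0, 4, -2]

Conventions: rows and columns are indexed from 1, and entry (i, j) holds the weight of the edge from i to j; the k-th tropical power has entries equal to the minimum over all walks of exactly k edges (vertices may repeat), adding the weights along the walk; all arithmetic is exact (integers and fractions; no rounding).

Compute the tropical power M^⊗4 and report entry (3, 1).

M^⊗2:
  [-18, -6, -4]
  [-15, -3, -9]
  [-9, 2, -4]
M^⊗3:
  [-27, -15, -13]
  [-24, -12, -11]
  [-18, -6, -6]
M^⊗4:
  [-36, -24, -22]
  [-33, -21, -19]
  [-27, -15, -13]
Key observation: the optimum is the walk 3->1->1->1->1, with weight 0 + (-9) + (-9) + (-9) = -27.
Optimal value attained by: walk 3->1->1->1->1.
Answer: (M^⊗4)[3][1] = -27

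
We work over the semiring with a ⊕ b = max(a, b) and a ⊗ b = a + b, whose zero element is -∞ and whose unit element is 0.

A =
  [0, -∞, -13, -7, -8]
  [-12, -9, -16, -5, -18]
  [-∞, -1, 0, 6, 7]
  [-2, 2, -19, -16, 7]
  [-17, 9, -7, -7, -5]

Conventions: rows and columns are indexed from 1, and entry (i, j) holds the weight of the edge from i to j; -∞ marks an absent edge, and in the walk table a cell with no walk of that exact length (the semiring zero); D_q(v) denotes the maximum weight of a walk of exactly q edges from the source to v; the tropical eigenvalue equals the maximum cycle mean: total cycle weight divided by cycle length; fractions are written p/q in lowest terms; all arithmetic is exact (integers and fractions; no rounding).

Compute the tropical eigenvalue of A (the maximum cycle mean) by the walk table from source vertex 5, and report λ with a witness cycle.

q=0: [-∞, -∞, -∞, -∞, 0]
q=1: [-17, 9, -7, -7, -5]
q=2: [-3, 4, -7, 4, 0]
q=3: [2, 9, -7, -1, 11]
q=4: [2, 20, 4, 4, 6]
q=5: [8, 15, 4, 15, 11]
Optimal cycle mean attained by: cycle 2->4->5->2, total (-5) + 7 + 9, length 3.
Answer: λ = 11/3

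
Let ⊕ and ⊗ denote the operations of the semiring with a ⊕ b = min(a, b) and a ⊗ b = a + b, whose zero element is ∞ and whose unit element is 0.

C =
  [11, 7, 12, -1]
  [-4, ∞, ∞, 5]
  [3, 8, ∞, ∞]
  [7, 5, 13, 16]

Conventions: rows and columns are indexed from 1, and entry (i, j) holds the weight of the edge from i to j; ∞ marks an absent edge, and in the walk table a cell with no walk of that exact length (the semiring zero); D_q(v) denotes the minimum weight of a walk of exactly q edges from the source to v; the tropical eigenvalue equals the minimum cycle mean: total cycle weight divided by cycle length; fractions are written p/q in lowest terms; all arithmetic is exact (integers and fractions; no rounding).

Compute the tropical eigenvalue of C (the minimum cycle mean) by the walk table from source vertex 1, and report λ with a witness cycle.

q=0: [0, ∞, ∞, ∞]
q=1: [11, 7, 12, -1]
q=2: [3, 4, 12, 10]
q=3: [0, 10, 15, 2]
q=4: [6, 7, 12, -1]
Optimal cycle mean attained by: cycle 1->4->2->1, total (-1) + 5 + (-4), length 3.
Answer: λ = 0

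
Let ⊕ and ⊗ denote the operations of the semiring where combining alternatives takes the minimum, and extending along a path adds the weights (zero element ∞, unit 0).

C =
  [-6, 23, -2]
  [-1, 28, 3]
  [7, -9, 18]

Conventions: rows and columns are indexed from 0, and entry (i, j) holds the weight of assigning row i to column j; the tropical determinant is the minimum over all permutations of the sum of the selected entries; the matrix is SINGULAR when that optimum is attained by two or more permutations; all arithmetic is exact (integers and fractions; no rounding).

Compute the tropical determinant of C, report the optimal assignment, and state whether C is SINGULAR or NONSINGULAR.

σ = (0, 1, 2): (-6) + 28 + 18 = 40
σ = (0, 2, 1): (-6) + 3 + (-9) = -12
σ = (1, 0, 2): 23 + (-1) + 18 = 40
σ = (1, 2, 0): 23 + 3 + 7 = 33
σ = (2, 0, 1): (-2) + (-1) + (-9) = -12
σ = (2, 1, 0): (-2) + 28 + 7 = 33
Optimal value attained by: σ = (0, 2, 1).
Answer: det⊕(C) = -12; verdict: SINGULAR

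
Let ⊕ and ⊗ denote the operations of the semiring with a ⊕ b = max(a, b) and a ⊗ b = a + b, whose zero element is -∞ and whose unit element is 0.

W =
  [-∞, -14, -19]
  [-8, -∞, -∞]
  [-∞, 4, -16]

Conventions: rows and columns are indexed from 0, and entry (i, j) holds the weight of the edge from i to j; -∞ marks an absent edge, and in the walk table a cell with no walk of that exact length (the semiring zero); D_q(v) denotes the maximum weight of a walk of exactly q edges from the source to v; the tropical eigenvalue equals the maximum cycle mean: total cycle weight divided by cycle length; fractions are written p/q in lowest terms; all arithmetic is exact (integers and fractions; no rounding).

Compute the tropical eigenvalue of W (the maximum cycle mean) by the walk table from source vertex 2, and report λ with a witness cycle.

q=0: [-∞, -∞, 0]
q=1: [-∞, 4, -16]
q=2: [-4, -12, -32]
q=3: [-20, -18, -23]
Optimal cycle mean attained by: cycle 0->2->1->0, total (-19) + 4 + (-8), length 3.
Answer: λ = -23/3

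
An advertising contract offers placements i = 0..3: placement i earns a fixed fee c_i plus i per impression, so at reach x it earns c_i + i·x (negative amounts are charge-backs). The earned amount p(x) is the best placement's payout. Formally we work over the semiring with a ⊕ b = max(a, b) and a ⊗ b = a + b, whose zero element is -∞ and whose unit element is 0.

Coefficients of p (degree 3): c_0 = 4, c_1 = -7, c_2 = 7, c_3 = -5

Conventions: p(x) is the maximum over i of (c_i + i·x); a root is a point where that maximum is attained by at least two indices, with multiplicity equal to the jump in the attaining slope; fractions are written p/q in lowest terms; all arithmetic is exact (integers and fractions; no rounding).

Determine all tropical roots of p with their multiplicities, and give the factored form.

hull edge (i=0, c=4) to (i=2, c=7): slope 3/2, span 2
hull edge (i=2, c=7) to (i=3, c=-5): slope -12, span 1
Factored form: p(x) = -5 ⊗ (x ⊕ (-3/2)) ⊗ (x ⊕ (-3/2)) ⊗ (x ⊕ 12)
Answer: roots = -3/2 (mult 2), 12 (mult 1)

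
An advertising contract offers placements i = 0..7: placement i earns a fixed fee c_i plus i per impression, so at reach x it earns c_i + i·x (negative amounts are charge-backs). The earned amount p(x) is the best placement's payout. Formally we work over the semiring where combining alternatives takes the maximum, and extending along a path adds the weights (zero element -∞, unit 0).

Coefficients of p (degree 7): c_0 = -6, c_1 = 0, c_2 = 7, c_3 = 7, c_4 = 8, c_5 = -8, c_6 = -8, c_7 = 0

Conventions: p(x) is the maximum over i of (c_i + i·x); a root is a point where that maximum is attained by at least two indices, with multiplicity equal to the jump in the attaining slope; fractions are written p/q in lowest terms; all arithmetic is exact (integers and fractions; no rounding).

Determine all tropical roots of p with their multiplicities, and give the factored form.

hull edge (i=0, c=-6) to (i=2, c=7): slope 13/2, span 2
hull edge (i=2, c=7) to (i=4, c=8): slope 1/2, span 2
hull edge (i=4, c=8) to (i=7, c=0): slope -8/3, span 3
Factored form: p(x) = 0 ⊗ (x ⊕ (-13/2)) ⊗ (x ⊕ (-13/2)) ⊗ (x ⊕ (-1/2)) ⊗ (x ⊕ (-1/2)) ⊗ (x ⊕ 8/3) ⊗ (x ⊕ 8/3) ⊗ (x ⊕ 8/3)
Answer: roots = -13/2 (mult 2), -1/2 (mult 2), 8/3 (mult 3)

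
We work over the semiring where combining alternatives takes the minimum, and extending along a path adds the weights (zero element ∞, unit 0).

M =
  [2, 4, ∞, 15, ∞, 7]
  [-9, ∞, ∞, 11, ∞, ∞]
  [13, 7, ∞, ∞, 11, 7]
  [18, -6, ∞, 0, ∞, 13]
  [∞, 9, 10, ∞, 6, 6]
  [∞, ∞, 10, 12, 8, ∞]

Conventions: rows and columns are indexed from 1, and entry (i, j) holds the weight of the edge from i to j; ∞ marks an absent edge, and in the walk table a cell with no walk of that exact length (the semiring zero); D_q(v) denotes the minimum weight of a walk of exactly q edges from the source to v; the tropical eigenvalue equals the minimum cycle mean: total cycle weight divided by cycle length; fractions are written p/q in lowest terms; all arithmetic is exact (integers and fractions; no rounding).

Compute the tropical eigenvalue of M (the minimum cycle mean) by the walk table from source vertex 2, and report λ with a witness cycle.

q=0: [∞, 0, ∞, ∞, ∞, ∞]
q=1: [-9, ∞, ∞, 11, ∞, ∞]
q=2: [-7, -5, ∞, 6, ∞, -2]
q=3: [-14, -3, 8, 6, 6, 0]
q=4: [-12, -10, 10, 1, 8, -7]
q=5: [-19, -8, 3, 1, 1, -5]
q=6: [-17, -15, 5, -4, 3, -12]
Optimal cycle mean attained by: cycle 1->2->1, total 4 + (-9), length 2.
Answer: λ = -5/2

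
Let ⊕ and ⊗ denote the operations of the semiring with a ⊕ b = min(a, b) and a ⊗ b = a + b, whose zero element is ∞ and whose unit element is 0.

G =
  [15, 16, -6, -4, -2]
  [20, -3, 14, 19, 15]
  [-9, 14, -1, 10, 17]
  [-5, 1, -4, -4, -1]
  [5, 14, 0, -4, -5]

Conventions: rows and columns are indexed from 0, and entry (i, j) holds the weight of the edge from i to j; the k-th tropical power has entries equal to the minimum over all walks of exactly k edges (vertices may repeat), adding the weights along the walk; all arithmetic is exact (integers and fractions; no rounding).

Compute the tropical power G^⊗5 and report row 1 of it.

G^⊗2:
  [-15, -3, -8, -8, -7]
  [5, -6, 11, 11, 10]
  [-10, 7, -15, -13, -11]
  [-13, -3, -11, -9, -7]
  [-9, -3, -8, -9, -10]
G^⊗3:
  [-17, -7, -21, -19, -17]
  [2, -9, -1, 1, 3]
  [-24, -12, -17, -17, -16]
  [-20, -8, -19, -17, -15]
  [-17, -8, -15, -14, -15]
G^⊗4:
  [-30, -18, -23, -23, -22]
  [-10, -12, -4, -3, -2]
  [-26, -16, -30, -28, -26]
  [-28, -16, -26, -24, -22]
  [-24, -13, -23, -21, -20]
G^⊗5:
  [-32, -22, -36, -34, -32]
  [-13, -15, -16, -14, -12]
  [-39, -27, -32, -32, -31]
  [-35, -23, -34, -32, -30]
  [-32, -20, -30, -28, -26]
Answer: row 1 of G^⊗5 = [-13, -15, -16, -14, -12]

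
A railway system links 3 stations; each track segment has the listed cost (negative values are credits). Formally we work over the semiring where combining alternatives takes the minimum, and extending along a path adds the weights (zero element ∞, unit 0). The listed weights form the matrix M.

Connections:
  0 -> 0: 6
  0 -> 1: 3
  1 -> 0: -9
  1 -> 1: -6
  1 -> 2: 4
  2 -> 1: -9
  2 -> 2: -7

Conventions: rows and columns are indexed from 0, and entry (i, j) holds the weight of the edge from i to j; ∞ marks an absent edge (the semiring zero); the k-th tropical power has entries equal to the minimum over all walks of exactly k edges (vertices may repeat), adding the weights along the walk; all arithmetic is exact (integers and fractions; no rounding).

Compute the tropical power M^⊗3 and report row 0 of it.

M^⊗2:
  [-6, -3, 7]
  [-15, -12, -3]
  [-18, -16, -14]
M^⊗3:
  [-12, -9, 0]
  [-21, -18, -10]
  [-25, -23, -21]
Answer: row 0 of M^⊗3 = [-12, -9, 0]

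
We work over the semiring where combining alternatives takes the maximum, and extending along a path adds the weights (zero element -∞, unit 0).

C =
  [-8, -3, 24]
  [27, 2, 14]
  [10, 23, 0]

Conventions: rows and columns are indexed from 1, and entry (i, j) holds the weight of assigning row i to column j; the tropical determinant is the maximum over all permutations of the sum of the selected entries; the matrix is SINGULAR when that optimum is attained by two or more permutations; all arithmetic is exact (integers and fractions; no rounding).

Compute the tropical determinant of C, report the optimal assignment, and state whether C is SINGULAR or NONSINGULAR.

σ = (1, 2, 3): (-8) + 2 + 0 = -6
σ = (1, 3, 2): (-8) + 14 + 23 = 29
σ = (2, 1, 3): (-3) + 27 + 0 = 24
σ = (2, 3, 1): (-3) + 14 + 10 = 21
σ = (3, 1, 2): 24 + 27 + 23 = 74
σ = (3, 2, 1): 24 + 2 + 10 = 36
Optimal value attained by: σ = (3, 1, 2).
Answer: det⊕(C) = 74; verdict: NONSINGULAR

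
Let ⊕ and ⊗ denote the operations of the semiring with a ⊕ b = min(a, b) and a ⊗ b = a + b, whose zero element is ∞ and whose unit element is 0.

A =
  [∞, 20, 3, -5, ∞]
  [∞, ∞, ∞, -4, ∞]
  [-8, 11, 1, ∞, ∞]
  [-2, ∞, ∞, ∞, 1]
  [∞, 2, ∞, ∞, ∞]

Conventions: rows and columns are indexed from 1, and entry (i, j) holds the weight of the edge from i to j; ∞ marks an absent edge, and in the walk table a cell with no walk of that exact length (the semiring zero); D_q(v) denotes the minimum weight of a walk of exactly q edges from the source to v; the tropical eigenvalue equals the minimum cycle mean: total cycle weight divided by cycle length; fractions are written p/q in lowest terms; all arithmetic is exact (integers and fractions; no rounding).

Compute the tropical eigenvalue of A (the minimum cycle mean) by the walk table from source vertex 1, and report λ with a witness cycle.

q=0: [0, ∞, ∞, ∞, ∞]
q=1: [∞, 20, 3, -5, ∞]
q=2: [-7, 14, 4, 16, -4]
q=3: [-4, -2, -4, -12, 17]
q=4: [-14, 7, -3, -9, -11]
q=5: [-11, -9, -11, -19, -8]
Optimal cycle mean attained by: cycle 1->4->1, total (-5) + (-2), length 2.
Answer: λ = -7/2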